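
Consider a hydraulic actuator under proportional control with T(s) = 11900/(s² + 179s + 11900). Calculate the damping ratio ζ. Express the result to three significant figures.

ω_n = √11900 = 109 rad/s; ζ = 179/(2·109) = 0.820.

ζ ≈ 0.820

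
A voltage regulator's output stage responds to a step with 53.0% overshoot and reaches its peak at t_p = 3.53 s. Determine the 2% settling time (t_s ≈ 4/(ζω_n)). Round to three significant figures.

t_s ≈ 22.2 s

ζ from %OS: ζ = |ln 0.530|/√(π²+ln²0.530) = 0.198.
t_p = π/ω_d ⇒ ω_d = 0.890 rad/s; then ω_n = ω_d/√(1−ζ²) = 0.908 rad/s.
t_s ≈ 4/(ζω_n) = 4/(0.198·0.908) = 22.2 s.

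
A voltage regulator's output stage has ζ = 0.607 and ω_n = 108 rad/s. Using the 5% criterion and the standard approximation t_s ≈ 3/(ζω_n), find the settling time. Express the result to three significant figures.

t_s ≈ 3/(ζω_n) = 3/(0.607 × 108) = 0.0458 s.

t_s ≈ 0.0458 s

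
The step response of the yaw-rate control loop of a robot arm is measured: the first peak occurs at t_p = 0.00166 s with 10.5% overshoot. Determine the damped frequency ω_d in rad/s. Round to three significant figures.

ω_d ≈ 1890 rad/s

t_p = π/ω_d, so ω_d = π/0.00166 = 1890 rad/s.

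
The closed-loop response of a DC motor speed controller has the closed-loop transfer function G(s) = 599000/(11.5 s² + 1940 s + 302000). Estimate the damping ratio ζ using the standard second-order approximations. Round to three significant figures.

ζ ≈ 0.520

Dividing through by 11.5: denominator becomes s² + 168.7 s + 26260.
So ω_n = √26260 = 162 rad/s and ζ = 168.7/(2·162) = 0.520.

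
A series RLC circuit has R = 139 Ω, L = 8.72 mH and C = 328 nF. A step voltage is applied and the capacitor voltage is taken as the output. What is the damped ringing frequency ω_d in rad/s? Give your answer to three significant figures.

ω_d ≈ 16900 rad/s

For a series RLC circuit (capacitor voltage as output), ω_n = 1/√(LC) = 1/√(8.72 mH · 328 nF) = 18700 rad/s.
ζ = (R/2)·√(C/L) = (139/2)·√(328 nF/8.72 mH) = 0.426.
The damped frequency ω_d = ω_n√(1−ζ²) = 16900 rad/s.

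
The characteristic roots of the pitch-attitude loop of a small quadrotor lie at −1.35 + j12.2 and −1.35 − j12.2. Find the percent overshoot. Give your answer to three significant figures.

The poles are at −σ ± jω_d with σ = 1.35 and ω_d = 12.2, so ω_n = √(σ²+ω_d²) = 12.3 rad/s and ζ = σ/ω_n = 0.110.
%OS = 100·exp(−πζ/√(1−ζ²)) = 70.6%.

%OS ≈ 70.6%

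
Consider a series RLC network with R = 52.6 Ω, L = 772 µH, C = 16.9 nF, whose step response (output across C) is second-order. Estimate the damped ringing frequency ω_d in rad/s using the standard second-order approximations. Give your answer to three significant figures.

ω_d ≈ 275000 rad/s

For a series RLC circuit (capacitor voltage as output), ω_n = 1/√(LC) = 1/√(772 µH · 16.9 nF) = 277000 rad/s.
ζ = (R/2)·√(C/L) = (52.6/2)·√(16.9 nF/772 µH) = 0.123.
ω_d = ω_n√(1−ζ²) = 275000 rad/s.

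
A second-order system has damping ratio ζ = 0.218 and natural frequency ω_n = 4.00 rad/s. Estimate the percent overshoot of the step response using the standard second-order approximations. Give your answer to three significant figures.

For an underdamped second-order system, %OS = 100·exp(−πζ/√(1−ζ²)).
πζ/√(1−ζ²) = π·0.218/√(1−0.0475) = 0.7017, so %OS = 100·e^(−0.7017) = 49.6%.

%OS ≈ 49.6%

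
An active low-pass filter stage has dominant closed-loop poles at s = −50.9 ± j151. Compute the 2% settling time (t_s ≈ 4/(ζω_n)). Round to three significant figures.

For poles at −σ ± jω_d, ζω_n = σ = 50.9, so t_s ≈ 4/σ = 0.0786 s.

t_s ≈ 0.0786 s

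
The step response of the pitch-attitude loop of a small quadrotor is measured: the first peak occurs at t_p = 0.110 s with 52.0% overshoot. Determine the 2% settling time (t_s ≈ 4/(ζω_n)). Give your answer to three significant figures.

The overshoot fixes ζ = −ln(OS)/√(π²+ln²(OS)) = 0.204.
t_p = π/ω_d ⇒ ω_d = 28.6 rad/s; then ω_n = ω_d/√(1−ζ²) = 29.2 rad/s.
t_s ≈ 4/(ζω_n) = 4/(0.204·29.2) = 0.673 s.

t_s ≈ 0.673 s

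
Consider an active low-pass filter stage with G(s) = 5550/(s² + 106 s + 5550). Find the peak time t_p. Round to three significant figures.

Comparing the denominator to s² + 2ζω_n s + ω_n²: ω_n = √5550 = 74.5 rad/s, and 2ζω_n = 106 so ζ = 106/(2·74.5) = 0.711.
The damped frequency ω_d = ω_n√(1−ζ²) = 52.4 rad/s. Then t_p = π/ω_d = 0.0600 s.

t_p ≈ 0.0600 s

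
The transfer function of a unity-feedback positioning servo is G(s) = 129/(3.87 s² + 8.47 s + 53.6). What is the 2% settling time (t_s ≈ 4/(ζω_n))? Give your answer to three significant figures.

t_s ≈ 3.66 s

Dividing through by 3.87: denominator becomes s² + 2.189 s + 13.85.
So ω_n = √13.85 = 3.72 rad/s and ζ = 2.189/(2·3.72) = 0.294.
t_s ≈ 4/(ζω_n) = 3.66 s.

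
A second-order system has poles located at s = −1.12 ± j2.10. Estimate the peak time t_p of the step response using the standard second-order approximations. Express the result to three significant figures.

t_p = π/ω_d with ω_d = 2.10 (the imaginary part), so t_p = 1.50 s.

t_p ≈ 1.50 s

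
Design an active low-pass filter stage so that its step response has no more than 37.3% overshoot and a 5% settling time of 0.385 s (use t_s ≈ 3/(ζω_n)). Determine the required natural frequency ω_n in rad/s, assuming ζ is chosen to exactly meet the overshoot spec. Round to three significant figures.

ω_n ≈ 26.0 rad/s

ζ = −ln(OS)/√(π² + (ln OS)²). With OS = 0.373, ln OS = −0.9862 and ζ = 0.9862/3.293 = 0.300.
Then ω_n = 3/(ζ t_s) = 3/(0.300 × 0.385) = 26.0 rad/s.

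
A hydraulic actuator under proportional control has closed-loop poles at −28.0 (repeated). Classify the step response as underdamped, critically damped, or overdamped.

Since there is a repeated negative-real pole, the response is critically damped.

critically damped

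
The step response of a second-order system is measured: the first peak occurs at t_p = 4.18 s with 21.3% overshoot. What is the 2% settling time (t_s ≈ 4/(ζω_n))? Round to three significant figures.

t_s ≈ 10.8 s

ζ from %OS: ζ = |ln 0.213|/√(π²+ln²0.213) = 0.442.
From t_p = π/ω_d, ω_d = π/4.18 = 0.752 rad/s, so ω_n = ω_d/√(1−ζ²) = 0.838 rad/s.
t_s ≈ 4/(ζω_n) = 4/(0.442·0.838) = 10.8 s.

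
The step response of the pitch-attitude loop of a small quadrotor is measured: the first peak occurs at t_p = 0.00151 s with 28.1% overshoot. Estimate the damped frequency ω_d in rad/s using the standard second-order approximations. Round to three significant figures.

t_p = π/ω_d, so ω_d = π/0.00151 = 2080 rad/s.

ω_d ≈ 2080 rad/s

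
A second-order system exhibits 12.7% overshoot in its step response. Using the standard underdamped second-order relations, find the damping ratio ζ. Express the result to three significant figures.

ζ = −ln(OS)/√(π² + (ln OS)²). With OS = 0.127, ln OS = −2.064 and ζ = 2.064/3.759 = 0.549.

ζ ≈ 0.549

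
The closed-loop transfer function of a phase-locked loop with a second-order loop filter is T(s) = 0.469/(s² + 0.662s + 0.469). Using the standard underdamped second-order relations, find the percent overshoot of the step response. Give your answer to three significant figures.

Matching coefficients with s² + 2ζω_n s + ω_n² gives ω_n² = 0.469 ⇒ ω_n = 0.685 rad/s, and ζ = 0.662/(2ω_n) = 0.483.
%OS = 100·exp(−πζ/√(1−ζ²)) = 17.6%.

%OS ≈ 17.6%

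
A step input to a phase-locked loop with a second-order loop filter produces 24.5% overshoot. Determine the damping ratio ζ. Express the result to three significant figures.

ζ ≈ 0.409

ζ = −ln(OS)/√(π² + (ln OS)²). With OS = 0.245, ln OS = −1.406 and ζ = 1.406/3.442 = 0.409.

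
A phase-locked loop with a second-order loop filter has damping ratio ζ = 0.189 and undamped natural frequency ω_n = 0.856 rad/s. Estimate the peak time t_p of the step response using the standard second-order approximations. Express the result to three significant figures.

t_p ≈ 3.74 s

The damped frequency is ω_d = ω_n√(1−ζ²) = 0.856·√(1−0.0357) = 0.841 rad/s.
Peak time t_p = π/ω_d = π/0.841 = 3.74 s.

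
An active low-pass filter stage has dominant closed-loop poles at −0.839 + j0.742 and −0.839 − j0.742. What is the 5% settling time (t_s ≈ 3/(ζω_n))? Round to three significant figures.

t_s ≈ 3.58 s

For poles at −σ ± jω_d, ζω_n = σ = 0.839, so t_s ≈ 3/σ = 3.58 s.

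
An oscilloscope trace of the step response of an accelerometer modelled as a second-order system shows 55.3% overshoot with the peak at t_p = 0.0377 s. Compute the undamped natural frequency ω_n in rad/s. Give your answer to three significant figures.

The overshoot fixes ζ = −ln(OS)/√(π²+ln²(OS)) = 0.185.
From t_p = π/ω_d, ω_d = π/0.0377 = 83.3 rad/s, so ω_n = ω_d/√(1−ζ²) = 84.8 rad/s.

ω_n ≈ 84.8 rad/s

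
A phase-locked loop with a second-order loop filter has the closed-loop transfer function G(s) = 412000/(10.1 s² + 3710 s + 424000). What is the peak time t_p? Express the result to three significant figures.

Dividing through by 10.1: denominator becomes s² + 367.3 s + 41980.
So ω_n = √41980 = 205 rad/s and ζ = 367.3/(2·205) = 0.896.
ω_d = 205·√(1 − 0.896²) = 90.8 rad/s. t_p = π/ω_d = 0.0346 s.

t_p ≈ 0.0346 s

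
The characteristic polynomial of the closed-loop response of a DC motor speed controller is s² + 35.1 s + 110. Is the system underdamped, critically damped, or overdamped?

a² − 4b = 790 > 0 (two distinct real roots); the system is overdamped.

overdamped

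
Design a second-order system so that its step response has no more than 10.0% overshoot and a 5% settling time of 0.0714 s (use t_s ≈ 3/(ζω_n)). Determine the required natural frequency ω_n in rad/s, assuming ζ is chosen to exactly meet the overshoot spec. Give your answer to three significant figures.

ω_n ≈ 71.1 rad/s

Inverting the overshoot relation: ζ = |ln 0.100|/√(π² + ln²0.100) = 0.591.
From t_s ≈ 3/(ζω_n): ω_n = 3/(ζ·t_s) = 3/(0.591·0.0714) = 71.1 rad/s.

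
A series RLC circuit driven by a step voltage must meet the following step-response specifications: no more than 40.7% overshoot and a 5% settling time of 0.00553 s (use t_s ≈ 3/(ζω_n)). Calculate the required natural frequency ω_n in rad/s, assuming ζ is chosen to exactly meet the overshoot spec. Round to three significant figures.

ζ = −ln(OS)/√(π² + (ln OS)²). With OS = 0.407, ln OS = −0.8989 and ζ = 0.8989/3.268 = 0.275.
From t_s ≈ 3/(ζω_n): ω_n = 3/(ζ·t_s) = 3/(0.275·0.00553) = 1970 rad/s.

ω_n ≈ 1970 rad/s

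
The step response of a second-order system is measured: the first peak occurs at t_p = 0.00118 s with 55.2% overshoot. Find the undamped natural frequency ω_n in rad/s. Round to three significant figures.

The overshoot fixes ζ = −ln(OS)/√(π²+ln²(OS)) = 0.186.
From t_p = π/ω_d, ω_d = π/0.00118 = 2660 rad/s, so ω_n = ω_d/√(1−ζ²) = 2710 rad/s.

ω_n ≈ 2710 rad/s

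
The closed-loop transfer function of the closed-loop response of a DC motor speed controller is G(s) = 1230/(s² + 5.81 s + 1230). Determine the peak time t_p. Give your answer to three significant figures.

t_p ≈ 0.0899 s

Matching coefficients with s² + 2ζω_n s + ω_n² gives ω_n² = 1230 ⇒ ω_n = 35.1 rad/s, and ζ = 5.81/(2ω_n) = 0.0828.
ω_d = 35.1·√(1 − 0.0828²) = 35.0 rad/s. Then t_p = π/ω_d = 0.0899 s.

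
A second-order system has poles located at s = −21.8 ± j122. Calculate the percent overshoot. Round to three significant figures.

%OS ≈ 57.0%

The poles are at −σ ± jω_d with σ = 21.8 and ω_d = 122, so ω_n = √(σ²+ω_d²) = 124 rad/s and ζ = σ/ω_n = 0.176.
%OS = 100·exp(−πζ/√(1−ζ²)) = 57.0%.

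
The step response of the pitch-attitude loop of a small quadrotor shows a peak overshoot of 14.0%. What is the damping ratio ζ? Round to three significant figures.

Inverting the overshoot relation: ζ = |ln 0.140|/√(π² + ln²0.140) = 0.531.

ζ ≈ 0.531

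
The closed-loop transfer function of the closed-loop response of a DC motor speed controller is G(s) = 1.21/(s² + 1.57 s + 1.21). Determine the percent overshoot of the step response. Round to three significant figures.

Comparing the denominator to s² + 2ζω_n s + ω_n²: ω_n = √1.21 = 1.10 rad/s, and 2ζω_n = 1.57 so ζ = 1.57/(2·1.10) = 0.714.
%OS = 100 e^{−πζ/√(1−ζ²)} with ζ = 0.714 gives 4.07%.

%OS ≈ 4.07%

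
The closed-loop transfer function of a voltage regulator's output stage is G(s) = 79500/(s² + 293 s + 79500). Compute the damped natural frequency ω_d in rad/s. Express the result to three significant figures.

ω_d ≈ 241 rad/s

Comparing the denominator to s² + 2ζω_n s + ω_n²: ω_n = √79500 = 282 rad/s, and 2ζω_n = 293 so ζ = 293/(2·282) = 0.520.
ω_d = 282·√(1 − 0.520²) = 241 rad/s.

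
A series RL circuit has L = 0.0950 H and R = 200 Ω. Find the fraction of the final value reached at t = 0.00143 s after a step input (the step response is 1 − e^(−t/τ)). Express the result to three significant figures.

y/y_∞ ≈ 0.951

τ = L/R = 0.0950/200 = 0.000475 s.
y(t)/y_∞ = 1 − e^(−t/τ) = 1 − e^(−0.00143/0.000475) = 1 − e^(−3.01) = 0.951.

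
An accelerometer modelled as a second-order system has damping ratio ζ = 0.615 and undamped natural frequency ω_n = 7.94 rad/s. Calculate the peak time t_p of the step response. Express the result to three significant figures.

The damped frequency is ω_d = ω_n√(1−ζ²) = 7.94·√(1−0.378) = 6.26 rad/s.
Peak time t_p = π/ω_d = π/6.26 = 0.502 s.

t_p ≈ 0.502 s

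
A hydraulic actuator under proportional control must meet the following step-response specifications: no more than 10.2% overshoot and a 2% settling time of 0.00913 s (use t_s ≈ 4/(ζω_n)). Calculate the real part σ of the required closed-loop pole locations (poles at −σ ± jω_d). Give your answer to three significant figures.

σ ≈ 438

The settling-time spec alone fixes σ = ζω_n = 4/t_s = 4/0.00913 = 438.
(Overshoot then fixes ζ = 0.588 and hence ω_d = σ·√(1−ζ²)/ζ = 603 rad/s.)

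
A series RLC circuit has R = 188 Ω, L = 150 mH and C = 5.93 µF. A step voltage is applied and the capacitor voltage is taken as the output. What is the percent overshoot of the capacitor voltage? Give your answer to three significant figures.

%OS ≈ 10.0%

For a series RLC circuit (capacitor voltage as output), ω_n = 1/√(LC) = 1/√(150 mH · 5.93 µF) = 1060 rad/s.
ζ = (R/2)·√(C/L) = (188/2)·√(5.93 µF/150 mH) = 0.591.
%OS = 100·exp(−πζ/√(1−ζ²)) = 10.0%.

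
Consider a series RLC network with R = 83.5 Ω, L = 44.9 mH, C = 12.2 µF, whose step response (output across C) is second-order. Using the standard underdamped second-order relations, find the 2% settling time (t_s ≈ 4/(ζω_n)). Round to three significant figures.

For a series RLC circuit (capacitor voltage as output), ω_n = 1/√(LC) = 1/√(44.9 mH · 12.2 µF) = 1350 rad/s.
ζ = (R/2)·√(C/L) = (83.5/2)·√(12.2 µF/44.9 mH) = 0.688.
t_s ≈ 4/(ζω_n) = 0.00430 s.

t_s ≈ 0.00430 s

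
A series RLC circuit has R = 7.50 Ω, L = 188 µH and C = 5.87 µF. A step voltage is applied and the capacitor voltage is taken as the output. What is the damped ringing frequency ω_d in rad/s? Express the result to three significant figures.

For a series RLC circuit (capacitor voltage as output), ω_n = 1/√(LC) = 1/√(188 µH · 5.87 µF) = 30100 rad/s.
ζ = (R/2)·√(C/L) = (7.50/2)·√(5.87 µF/188 µH) = 0.663.
ω_d = ω_n√(1−ζ²) = 22500 rad/s.

ω_d ≈ 22500 rad/s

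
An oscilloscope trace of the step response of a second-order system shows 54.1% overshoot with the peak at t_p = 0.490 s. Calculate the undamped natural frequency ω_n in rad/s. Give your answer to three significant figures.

ζ from %OS: ζ = |ln 0.541|/√(π²+ln²0.541) = 0.192.
t_p = π/ω_d ⇒ ω_d = 6.41 rad/s; then ω_n = ω_d/√(1−ζ²) = 6.53 rad/s.

ω_n ≈ 6.53 rad/s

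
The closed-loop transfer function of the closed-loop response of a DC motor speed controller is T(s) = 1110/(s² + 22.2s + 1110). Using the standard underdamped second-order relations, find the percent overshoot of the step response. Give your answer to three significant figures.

%OS ≈ 33.0%

ω_n = √1110 = 33.3 rad/s; ζ = 22.2/(2·33.3) = 0.333.
Overshoot: exp(−π·0.333/√(1−0.333²)) = 0.330, i.e. 33.0%.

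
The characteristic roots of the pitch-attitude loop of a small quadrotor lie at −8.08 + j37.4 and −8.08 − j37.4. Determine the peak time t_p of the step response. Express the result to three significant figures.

t_p ≈ 0.0840 s

t_p = π/ω_d with ω_d = 37.4 (the imaginary part), so t_p = 0.0840 s.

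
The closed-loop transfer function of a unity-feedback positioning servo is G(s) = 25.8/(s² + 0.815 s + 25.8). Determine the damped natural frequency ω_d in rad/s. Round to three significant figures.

ω_d ≈ 5.06 rad/s

ω_n = √25.8 = 5.08 rad/s; ζ = 0.815/(2·5.08) = 0.0802.
The damped frequency ω_d = ω_n√(1−ζ²) = 5.06 rad/s.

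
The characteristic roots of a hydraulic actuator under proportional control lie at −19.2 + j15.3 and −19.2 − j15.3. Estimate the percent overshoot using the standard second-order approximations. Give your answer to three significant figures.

With σ = 19.2, ω_d = 15.3: ω_n = √(σ²+ω_d²) = 24.6 rad/s, ζ = σ/ω_n = 0.782.
%OS = 100·exp(−πζ/√(1−ζ²)) = 1.94%.

%OS ≈ 1.94%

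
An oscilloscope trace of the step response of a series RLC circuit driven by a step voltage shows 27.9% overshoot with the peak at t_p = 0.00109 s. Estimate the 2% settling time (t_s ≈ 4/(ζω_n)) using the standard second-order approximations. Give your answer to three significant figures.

t_s ≈ 0.00342 s

ζ from %OS: ζ = |ln 0.279|/√(π²+ln²0.279) = 0.376.
t_p = π/ω_d ⇒ ω_d = 2880 rad/s; then ω_n = ω_d/√(1−ζ²) = 3110 rad/s.
t_s ≈ 4/(ζω_n) = 4/(0.376·3110) = 0.00342 s.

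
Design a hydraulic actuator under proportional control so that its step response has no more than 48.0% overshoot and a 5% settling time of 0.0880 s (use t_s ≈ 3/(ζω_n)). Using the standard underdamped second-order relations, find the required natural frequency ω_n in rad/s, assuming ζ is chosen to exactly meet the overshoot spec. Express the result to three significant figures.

From %OS = 100·exp(−πζ/√(1−ζ²)), invert to get ζ = −ln(OS)/√(π² + ln²(OS)) with OS = 0.480.
−ln 0.480 = 0.7340, so ζ = 0.7340/√(π² + 0.5387) = 0.228.
Then ω_n = 3/(ζ t_s) = 3/(0.228 × 0.0880) = 150 rad/s.

ω_n ≈ 150 rad/s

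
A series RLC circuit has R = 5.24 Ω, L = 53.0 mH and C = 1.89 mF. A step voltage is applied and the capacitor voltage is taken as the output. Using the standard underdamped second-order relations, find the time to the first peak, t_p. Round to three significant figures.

t_p ≈ 0.0362 s

For a series RLC circuit (capacitor voltage as output), ω_n = 1/√(LC) = 1/√(53.0 mH · 1.89 mF) = 99.9 rad/s.
ζ = (R/2)·√(C/L) = (5.24/2)·√(1.89 mF/53.0 mH) = 0.495.
ω_d = 99.9·√(1 − 0.495²) = 86.8 rad/s. t_p = π/ω_d = 0.0362 s.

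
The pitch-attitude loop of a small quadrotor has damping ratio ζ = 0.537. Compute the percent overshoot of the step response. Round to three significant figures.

For an underdamped second-order system, %OS = 100·exp(−πζ/√(1−ζ²)).
πζ/√(1−ζ²) = π·0.537/√(1−0.288) = 2.000, so %OS = 100·e^(−2.000) = 13.5%.

%OS ≈ 13.5%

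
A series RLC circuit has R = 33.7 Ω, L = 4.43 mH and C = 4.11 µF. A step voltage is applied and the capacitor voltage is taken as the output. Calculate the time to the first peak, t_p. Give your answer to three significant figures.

For a series RLC circuit (capacitor voltage as output), ω_n = 1/√(LC) = 1/√(4.43 mH · 4.11 µF) = 7410 rad/s.
ζ = (R/2)·√(C/L) = (33.7/2)·√(4.11 µF/4.43 mH) = 0.513.
ω_d = 7410·√(1 − 0.513²) = 6360 rad/s. t_p = π/ω_d = 0.000494 s.

t_p ≈ 0.000494 s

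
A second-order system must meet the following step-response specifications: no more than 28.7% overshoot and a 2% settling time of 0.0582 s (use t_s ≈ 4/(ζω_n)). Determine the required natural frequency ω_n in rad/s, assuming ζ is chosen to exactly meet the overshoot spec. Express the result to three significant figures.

From %OS = 100·exp(−πζ/√(1−ζ²)), invert to get ζ = −ln(OS)/√(π² + ln²(OS)) with OS = 0.287.
−ln 0.287 = 1.248, so ζ = 1.248/√(π² + 1.558) = 0.369.
Then ω_n = 4/(ζ t_s) = 4/(0.369 × 0.0582) = 186 rad/s.

ω_n ≈ 186 rad/s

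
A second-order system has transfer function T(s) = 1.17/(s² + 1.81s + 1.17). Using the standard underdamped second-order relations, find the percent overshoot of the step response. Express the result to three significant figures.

%OS ≈ 0.824%

Comparing the denominator to s² + 2ζω_n s + ω_n²: ω_n = √1.17 = 1.08 rad/s, and 2ζω_n = 1.81 so ζ = 1.81/(2·1.08) = 0.837.
Overshoot: exp(−π·0.837/√(1−0.837²)) = 0.00824, i.e. 0.824%.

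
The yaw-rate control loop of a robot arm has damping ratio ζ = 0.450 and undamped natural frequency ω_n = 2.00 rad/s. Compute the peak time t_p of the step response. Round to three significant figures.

t_p ≈ 1.76 s

The damped frequency is ω_d = ω_n√(1−ζ²) = 2.00·√(1−0.203) = 1.79 rad/s.
Peak time t_p = π/ω_d = π/1.79 = 1.76 s.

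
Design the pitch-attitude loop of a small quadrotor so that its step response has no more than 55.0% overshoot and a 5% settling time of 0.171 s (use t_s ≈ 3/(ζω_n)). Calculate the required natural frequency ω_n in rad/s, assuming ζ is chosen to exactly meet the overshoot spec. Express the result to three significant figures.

ω_n ≈ 93.8 rad/s

ζ = −ln(OS)/√(π² + (ln OS)²). With OS = 0.550, ln OS = −0.5978 and ζ = 0.5978/3.198 = 0.187.
Then ω_n = 3/(ζ t_s) = 3/(0.187 × 0.171) = 93.8 rad/s.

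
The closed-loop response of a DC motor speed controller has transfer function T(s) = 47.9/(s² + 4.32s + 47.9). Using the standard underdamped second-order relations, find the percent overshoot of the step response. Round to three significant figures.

ω_n = √47.9 = 6.92 rad/s; ζ = 4.32/(2·6.92) = 0.312.
%OS = 100·exp(−πζ/√(1−ζ²)) = 35.6%.

%OS ≈ 35.6%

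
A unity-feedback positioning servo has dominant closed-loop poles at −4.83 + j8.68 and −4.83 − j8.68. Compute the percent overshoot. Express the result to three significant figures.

With σ = 4.83, ω_d = 8.68: ω_n = √(σ²+ω_d²) = 9.93 rad/s, ζ = σ/ω_n = 0.486.
Overshoot: exp(−π·0.486/√(1−0.486²)) = 0.174, i.e. 17.4%.

%OS ≈ 17.4%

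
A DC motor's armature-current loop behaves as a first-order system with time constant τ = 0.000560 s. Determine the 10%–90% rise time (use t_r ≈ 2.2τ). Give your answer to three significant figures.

t_r ≈ 2.2τ = 0.00123 s.

t_r ≈ 0.00123 s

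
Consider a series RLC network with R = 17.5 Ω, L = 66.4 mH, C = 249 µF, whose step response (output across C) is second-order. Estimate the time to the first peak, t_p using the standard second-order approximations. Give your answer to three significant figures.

For a series RLC circuit (capacitor voltage as output), ω_n = 1/√(LC) = 1/√(66.4 mH · 249 µF) = 246 rad/s.
ζ = (R/2)·√(C/L) = (17.5/2)·√(249 µF/66.4 mH) = 0.536.
ω_d = ω_n√(1−ζ²) = 208 rad/s. t_p = π/ω_d = 0.0151 s.

t_p ≈ 0.0151 s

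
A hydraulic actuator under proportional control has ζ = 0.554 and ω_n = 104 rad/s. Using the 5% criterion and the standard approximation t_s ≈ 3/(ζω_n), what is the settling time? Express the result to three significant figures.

t_s ≈ 0.0521 s

t_s ≈ 3/(ζω_n) = 3/(0.554 × 104) = 0.0521 s.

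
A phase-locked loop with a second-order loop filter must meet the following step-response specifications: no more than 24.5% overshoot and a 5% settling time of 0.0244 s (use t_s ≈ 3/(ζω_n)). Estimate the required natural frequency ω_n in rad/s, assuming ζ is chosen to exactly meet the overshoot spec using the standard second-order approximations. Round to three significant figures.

ζ = −ln(OS)/√(π² + (ln OS)²). With OS = 0.245, ln OS = −1.406 and ζ = 1.406/3.442 = 0.409.
Then ω_n = 3/(ζ t_s) = 3/(0.409 × 0.0244) = 301 rad/s.

ω_n ≈ 301 rad/s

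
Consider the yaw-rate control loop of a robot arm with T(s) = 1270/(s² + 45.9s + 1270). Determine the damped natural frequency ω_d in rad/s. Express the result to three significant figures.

ω_d ≈ 27.3 rad/s

Comparing the denominator to s² + 2ζω_n s + ω_n²: ω_n = √1270 = 35.6 rad/s, and 2ζω_n = 45.9 so ζ = 45.9/(2·35.6) = 0.644.
ω_d = ω_n√(1−ζ²) = 27.3 rad/s.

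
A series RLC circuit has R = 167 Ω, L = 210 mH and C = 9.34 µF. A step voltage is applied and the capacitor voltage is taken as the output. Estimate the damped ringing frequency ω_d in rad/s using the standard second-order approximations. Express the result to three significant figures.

ω_d ≈ 593 rad/s

For a series RLC circuit (capacitor voltage as output), ω_n = 1/√(LC) = 1/√(210 mH · 9.34 µF) = 714 rad/s.
ζ = (R/2)·√(C/L) = (167/2)·√(9.34 µF/210 mH) = 0.557.
ω_d = 714·√(1 − 0.557²) = 593 rad/s.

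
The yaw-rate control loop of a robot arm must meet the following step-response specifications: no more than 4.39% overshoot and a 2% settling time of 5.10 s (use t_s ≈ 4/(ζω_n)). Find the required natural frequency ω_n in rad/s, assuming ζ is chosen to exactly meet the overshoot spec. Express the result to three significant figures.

ω_n ≈ 1.11 rad/s

Inverting the overshoot relation: ζ = |ln 0.0439|/√(π² + ln²0.0439) = 0.705.
Then ω_n = 4/(ζ t_s) = 4/(0.705 × 5.10) = 1.11 rad/s.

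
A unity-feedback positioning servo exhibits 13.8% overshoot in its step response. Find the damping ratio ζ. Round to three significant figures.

ζ ≈ 0.533

Inverting the overshoot relation: ζ = |ln 0.138|/√(π² + ln²0.138) = 0.533.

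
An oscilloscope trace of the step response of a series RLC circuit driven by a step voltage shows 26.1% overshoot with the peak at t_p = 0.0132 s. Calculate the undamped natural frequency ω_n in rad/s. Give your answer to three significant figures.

ω_n ≈ 259 rad/s

ζ from %OS: ζ = |ln 0.261|/√(π²+ln²0.261) = 0.393.
t_p = π/ω_d ⇒ ω_d = 238 rad/s; then ω_n = ω_d/√(1−ζ²) = 259 rad/s.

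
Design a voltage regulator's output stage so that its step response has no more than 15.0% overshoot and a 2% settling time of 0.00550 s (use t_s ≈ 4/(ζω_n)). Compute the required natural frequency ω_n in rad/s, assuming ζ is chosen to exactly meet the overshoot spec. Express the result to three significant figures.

ω_n ≈ 1410 rad/s

ζ = −ln(OS)/√(π² + (ln OS)²). With OS = 0.150, ln OS = −1.897 and ζ = 1.897/3.670 = 0.517.
Then ω_n = 4/(ζ t_s) = 4/(0.517 × 0.00550) = 1410 rad/s.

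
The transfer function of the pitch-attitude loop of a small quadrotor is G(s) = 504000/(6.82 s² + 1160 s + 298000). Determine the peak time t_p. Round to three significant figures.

t_p ≈ 0.0165 s

Dividing through by 6.82: denominator becomes s² + 170.1 s + 43700.
So ω_n = √43700 = 209 rad/s and ζ = 170.1/(2·209) = 0.407.
ω_d = ω_n√(1−ζ²) = 191 rad/s. t_p = π/ω_d = 0.0165 s.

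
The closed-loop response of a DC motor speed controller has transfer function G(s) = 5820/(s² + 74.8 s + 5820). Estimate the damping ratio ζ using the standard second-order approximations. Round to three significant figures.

ω_n = √5820 = 76.3 rad/s; ζ = 74.8/(2·76.3) = 0.490.

ζ ≈ 0.490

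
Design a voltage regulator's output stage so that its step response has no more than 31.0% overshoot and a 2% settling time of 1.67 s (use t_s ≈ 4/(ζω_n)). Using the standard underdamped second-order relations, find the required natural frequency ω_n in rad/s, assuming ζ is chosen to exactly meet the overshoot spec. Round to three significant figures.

Inverting the overshoot relation: ζ = |ln 0.310|/√(π² + ln²0.310) = 0.349.
Then ω_n = 4/(ζ t_s) = 4/(0.349 × 1.67) = 6.86 rad/s.

ω_n ≈ 6.86 rad/s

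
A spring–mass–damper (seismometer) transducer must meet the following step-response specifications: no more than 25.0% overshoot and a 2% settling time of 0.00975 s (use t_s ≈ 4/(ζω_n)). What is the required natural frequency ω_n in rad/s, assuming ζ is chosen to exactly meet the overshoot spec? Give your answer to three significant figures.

From %OS = 100·exp(−πζ/√(1−ζ²)), invert to get ζ = −ln(OS)/√(π² + ln²(OS)) with OS = 0.250.
−ln 0.250 = 1.386, so ζ = 1.386/√(π² + 1.922) = 0.404.
From t_s ≈ 4/(ζω_n): ω_n = 4/(ζ·t_s) = 4/(0.404·0.00975) = 1020 rad/s.

ω_n ≈ 1020 rad/s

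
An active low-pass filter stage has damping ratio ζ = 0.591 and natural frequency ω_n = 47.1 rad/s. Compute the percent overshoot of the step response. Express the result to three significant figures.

For an underdamped second-order system, %OS = 100·exp(−πζ/√(1−ζ²)).
πζ/√(1−ζ²) = π·0.591/√(1−0.349) = 2.302, so %OS = 100·e^(−2.302) = 10.0%.

%OS ≈ 10.0%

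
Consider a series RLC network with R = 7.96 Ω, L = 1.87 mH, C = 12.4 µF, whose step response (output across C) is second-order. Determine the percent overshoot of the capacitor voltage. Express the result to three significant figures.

For a series RLC circuit (capacitor voltage as output), ω_n = 1/√(LC) = 1/√(1.87 mH · 12.4 µF) = 6570 rad/s.
ζ = (R/2)·√(C/L) = (7.96/2)·√(12.4 µF/1.87 mH) = 0.324.
%OS = 100 e^{−πζ/√(1−ζ²)} with ζ = 0.324 gives 34.1%.

%OS ≈ 34.1%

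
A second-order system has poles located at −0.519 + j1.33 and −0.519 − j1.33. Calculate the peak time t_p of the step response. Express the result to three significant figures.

t_p ≈ 2.36 s

t_p = π/ω_d with ω_d = 1.33 (the imaginary part), so t_p = 2.36 s.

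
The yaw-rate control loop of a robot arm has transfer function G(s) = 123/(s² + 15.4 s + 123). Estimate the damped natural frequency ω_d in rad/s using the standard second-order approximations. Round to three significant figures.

ω_n = √123 = 11.1 rad/s; ζ = 15.4/(2·11.1) = 0.694.
The damped frequency ω_d = ω_n√(1−ζ²) = 7.98 rad/s.

ω_d ≈ 7.98 rad/s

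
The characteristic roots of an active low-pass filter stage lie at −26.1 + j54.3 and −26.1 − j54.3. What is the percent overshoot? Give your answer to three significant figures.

%OS ≈ 22.1%

The poles are at −σ ± jω_d with σ = 26.1 and ω_d = 54.3, so ω_n = √(σ²+ω_d²) = 60.2 rad/s and ζ = σ/ω_n = 0.433.
%OS = 100 e^{−πζ/√(1−ζ²)} with ζ = 0.433 gives 22.1%.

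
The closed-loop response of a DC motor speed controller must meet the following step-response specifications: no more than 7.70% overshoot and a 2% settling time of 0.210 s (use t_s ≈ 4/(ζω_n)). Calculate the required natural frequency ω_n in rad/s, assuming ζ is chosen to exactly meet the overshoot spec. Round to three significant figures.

From %OS = 100·exp(−πζ/√(1−ζ²)), invert to get ζ = −ln(OS)/√(π² + ln²(OS)) with OS = 0.0770.
−ln 0.0770 = 2.564, so ζ = 2.564/√(π² + 6.574) = 0.632.
Then ω_n = 4/(ζ t_s) = 4/(0.632 × 0.210) = 30.1 rad/s.

ω_n ≈ 30.1 rad/s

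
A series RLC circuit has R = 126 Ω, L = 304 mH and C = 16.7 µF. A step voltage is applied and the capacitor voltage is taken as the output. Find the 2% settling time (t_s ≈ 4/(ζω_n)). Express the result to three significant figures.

t_s ≈ 0.0193 s

For a series RLC circuit (capacitor voltage as output), ω_n = 1/√(LC) = 1/√(304 mH · 16.7 µF) = 444 rad/s.
ζ = (R/2)·√(C/L) = (126/2)·√(16.7 µF/304 mH) = 0.467.
t_s ≈ 4/(ζω_n) = 0.0193 s.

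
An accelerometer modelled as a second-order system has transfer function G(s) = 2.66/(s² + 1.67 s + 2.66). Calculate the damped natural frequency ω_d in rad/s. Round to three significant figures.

ω_n = √2.66 = 1.63 rad/s; ζ = 1.67/(2·1.63) = 0.512.
ω_d = 1.63·√(1 − 0.512²) = 1.40 rad/s.

ω_d ≈ 1.40 rad/s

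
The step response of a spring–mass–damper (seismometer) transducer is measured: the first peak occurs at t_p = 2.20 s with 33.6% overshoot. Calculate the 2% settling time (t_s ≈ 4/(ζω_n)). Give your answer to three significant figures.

t_s ≈ 8.07 s

From the overshoot, ζ = −ln(OS)/√(π²+ln²(OS)) = 0.328.
From t_p = π/ω_d, ω_d = π/2.20 = 1.43 rad/s, so ω_n = ω_d/√(1−ζ²) = 1.51 rad/s.
t_s ≈ 4/(ζω_n) = 4/(0.328·1.51) = 8.07 s.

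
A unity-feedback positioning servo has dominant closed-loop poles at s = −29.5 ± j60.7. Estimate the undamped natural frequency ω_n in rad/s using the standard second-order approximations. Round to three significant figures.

|pole| = ω_n = √(29.5² + 60.7²) = 67.5 rad/s; ζ = cos θ = σ/ω_n = 0.437.

ω_n ≈ 67.5 rad/s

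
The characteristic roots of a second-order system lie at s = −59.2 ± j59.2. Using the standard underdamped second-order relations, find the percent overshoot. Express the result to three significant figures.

The poles are at −σ ± jω_d with σ = 59.2 and ω_d = 59.2, so ω_n = √(σ²+ω_d²) = 83.7 rad/s and ζ = σ/ω_n = 0.707.
%OS = 100 e^{−πζ/√(1−ζ²)} with ζ = 0.707 gives 4.32%.

%OS ≈ 4.32%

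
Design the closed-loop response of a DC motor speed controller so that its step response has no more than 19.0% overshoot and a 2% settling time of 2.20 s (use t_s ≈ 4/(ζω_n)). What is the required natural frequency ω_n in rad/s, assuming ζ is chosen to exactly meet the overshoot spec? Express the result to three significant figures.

ω_n ≈ 3.89 rad/s

ζ = −ln(OS)/√(π² + (ln OS)²). With OS = 0.190, ln OS = −1.661 and ζ = 1.661/3.554 = 0.467.
From t_s ≈ 4/(ζω_n): ω_n = 4/(ζ·t_s) = 4/(0.467·2.20) = 3.89 rad/s.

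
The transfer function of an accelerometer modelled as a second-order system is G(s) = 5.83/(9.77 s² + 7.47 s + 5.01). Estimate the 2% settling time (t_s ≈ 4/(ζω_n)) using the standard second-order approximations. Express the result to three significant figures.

t_s ≈ 10.5 s

Dividing through by 9.77: denominator becomes s² + 0.7646 s + 0.5128.
So ω_n = √0.5128 = 0.716 rad/s and ζ = 0.7646/(2·0.716) = 0.534.
t_s ≈ 4/(ζω_n) = 10.5 s.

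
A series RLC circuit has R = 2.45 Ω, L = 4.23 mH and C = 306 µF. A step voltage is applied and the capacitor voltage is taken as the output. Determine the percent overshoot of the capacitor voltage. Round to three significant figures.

For a series RLC circuit (capacitor voltage as output), ω_n = 1/√(LC) = 1/√(4.23 mH · 306 µF) = 879 rad/s.
ζ = (R/2)·√(C/L) = (2.45/2)·√(306 µF/4.23 mH) = 0.329.
Overshoot: exp(−π·0.329/√(1−0.329²)) = 0.334, i.e. 33.4%.

%OS ≈ 33.4%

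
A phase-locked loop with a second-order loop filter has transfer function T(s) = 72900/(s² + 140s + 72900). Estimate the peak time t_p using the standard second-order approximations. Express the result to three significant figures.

Comparing the denominator to s² + 2ζω_n s + ω_n²: ω_n = √72900 = 270 rad/s, and 2ζω_n = 140 so ζ = 140/(2·270) = 0.259.
ω_d = ω_n√(1−ζ²) = 261 rad/s. Then t_p = π/ω_d = 0.0120 s.

t_p ≈ 0.0120 s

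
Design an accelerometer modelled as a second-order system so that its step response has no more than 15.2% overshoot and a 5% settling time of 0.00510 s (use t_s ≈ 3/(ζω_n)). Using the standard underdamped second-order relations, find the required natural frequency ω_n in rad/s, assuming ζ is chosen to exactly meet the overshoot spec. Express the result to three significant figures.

ζ = −ln(OS)/√(π² + (ln OS)²). With OS = 0.152, ln OS = −1.884 and ζ = 1.884/3.663 = 0.514.
From t_s ≈ 3/(ζω_n): ω_n = 3/(ζ·t_s) = 3/(0.514·0.00510) = 1140 rad/s.

ω_n ≈ 1140 rad/s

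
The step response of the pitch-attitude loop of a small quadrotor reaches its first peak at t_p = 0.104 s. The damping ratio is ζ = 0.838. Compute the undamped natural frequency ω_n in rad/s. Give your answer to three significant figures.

ω_n ≈ 55.4 rad/s

Peak time t_p = π/ω_d, so ω_d = π/t_p = π/0.104 = 30.2 rad/s.
ω_n = ω_d/√(1−ζ²) = 30.2/√0.298 = 55.4 rad/s.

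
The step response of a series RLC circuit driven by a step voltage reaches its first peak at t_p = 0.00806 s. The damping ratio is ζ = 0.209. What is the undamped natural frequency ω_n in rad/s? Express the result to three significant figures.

ω_n ≈ 399 rad/s

Peak time t_p = π/ω_d, so ω_d = π/t_p = π/0.00806 = 390 rad/s.
ω_n = ω_d/√(1−ζ²) = 390/√0.956 = 399 rad/s.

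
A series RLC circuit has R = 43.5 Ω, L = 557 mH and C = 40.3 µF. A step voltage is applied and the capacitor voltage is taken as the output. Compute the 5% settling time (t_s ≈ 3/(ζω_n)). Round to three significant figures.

t_s ≈ 0.0768 s

For a series RLC circuit (capacitor voltage as output), ω_n = 1/√(LC) = 1/√(557 mH · 40.3 µF) = 211 rad/s.
ζ = (R/2)·√(C/L) = (43.5/2)·√(40.3 µF/557 mH) = 0.185.
t_s ≈ 3/(ζω_n) = 0.0768 s.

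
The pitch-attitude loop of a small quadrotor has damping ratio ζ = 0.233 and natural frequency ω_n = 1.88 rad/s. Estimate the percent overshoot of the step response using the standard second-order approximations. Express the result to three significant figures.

%OS ≈ 47.1%

For an underdamped second-order system, %OS = 100·exp(−πζ/√(1−ζ²)).
πζ/√(1−ζ²) = π·0.233/√(1−0.0543) = 0.7527, so %OS = 100·e^(−0.7527) = 47.1%.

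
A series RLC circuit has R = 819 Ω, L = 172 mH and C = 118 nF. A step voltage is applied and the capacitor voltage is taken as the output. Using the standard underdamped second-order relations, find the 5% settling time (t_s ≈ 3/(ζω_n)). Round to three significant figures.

For a series RLC circuit (capacitor voltage as output), ω_n = 1/√(LC) = 1/√(172 mH · 118 nF) = 7020 rad/s.
ζ = (R/2)·√(C/L) = (819/2)·√(118 nF/172 mH) = 0.339.
t_s ≈ 3/(ζω_n) = 0.00126 s.

t_s ≈ 0.00126 s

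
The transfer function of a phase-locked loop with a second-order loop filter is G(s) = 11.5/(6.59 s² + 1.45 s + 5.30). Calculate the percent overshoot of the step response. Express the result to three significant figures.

%OS ≈ 67.8%

Dividing through by 6.59: denominator becomes s² + 0.2200 s + 0.8042.
So ω_n = √0.8042 = 0.897 rad/s and ζ = 0.2200/(2·0.897) = 0.123.
Overshoot: exp(−π·0.123/√(1−0.123²)) = 0.678, i.e. 67.8%.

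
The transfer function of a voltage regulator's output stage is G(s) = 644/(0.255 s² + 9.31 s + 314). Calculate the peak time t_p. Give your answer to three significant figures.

t_p ≈ 0.105 s

Dividing through by 0.255: denominator becomes s² + 36.51 s + 1231.
So ω_n = √1231 = 35.1 rad/s and ζ = 36.51/(2·35.1) = 0.520.
ω_d = ω_n√(1−ζ²) = 30.0 rad/s. t_p = π/ω_d = 0.105 s.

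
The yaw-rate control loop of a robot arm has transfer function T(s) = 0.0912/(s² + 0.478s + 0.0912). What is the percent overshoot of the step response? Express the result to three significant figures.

ω_n = √0.0912 = 0.302 rad/s; ζ = 0.478/(2·0.302) = 0.791.
%OS = 100·exp(−πζ/√(1−ζ²)) = 1.71%.

%OS ≈ 1.71%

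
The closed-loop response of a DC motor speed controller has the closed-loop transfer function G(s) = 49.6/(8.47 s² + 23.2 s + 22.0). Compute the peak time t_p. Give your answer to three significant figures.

Dividing through by 8.47: denominator becomes s² + 2.739 s + 2.597.
So ω_n = √2.597 = 1.61 rad/s and ζ = 2.739/(2·1.61) = 0.850.
ω_d = 1.61·√(1 − 0.850²) = 0.850 rad/s. t_p = π/ω_d = 3.70 s.

t_p ≈ 3.70 s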